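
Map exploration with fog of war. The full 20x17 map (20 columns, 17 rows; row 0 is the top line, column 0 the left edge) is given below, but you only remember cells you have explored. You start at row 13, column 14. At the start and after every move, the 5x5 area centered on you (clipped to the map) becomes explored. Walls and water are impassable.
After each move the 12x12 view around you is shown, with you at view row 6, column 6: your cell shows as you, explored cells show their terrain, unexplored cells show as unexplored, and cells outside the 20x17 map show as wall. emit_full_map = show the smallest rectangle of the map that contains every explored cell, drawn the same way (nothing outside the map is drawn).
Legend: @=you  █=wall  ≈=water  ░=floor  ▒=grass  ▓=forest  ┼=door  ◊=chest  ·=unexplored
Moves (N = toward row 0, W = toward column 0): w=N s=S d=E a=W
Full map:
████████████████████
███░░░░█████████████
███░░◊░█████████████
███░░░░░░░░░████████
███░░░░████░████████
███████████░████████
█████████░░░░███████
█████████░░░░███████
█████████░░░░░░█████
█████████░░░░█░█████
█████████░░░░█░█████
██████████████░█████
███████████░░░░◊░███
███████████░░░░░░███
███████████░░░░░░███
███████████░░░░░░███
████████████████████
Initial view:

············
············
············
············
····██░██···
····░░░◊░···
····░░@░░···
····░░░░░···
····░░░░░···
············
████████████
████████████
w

············
············
············
············
····░█░██···
····██░██···
····░░@◊░···
····░░░░░···
····░░░░░···
····░░░░░···
············
████████████

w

············
············
············
············
····░█░██···
····░█░██···
····██@██···
····░░░◊░···
····░░░░░···
····░░░░░···
····░░░░░···
············

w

············
············
············
············
····░░░██···
····░█░██···
····░█@██···
····██░██···
····░░░◊░···
····░░░░░···
····░░░░░···
····░░░░░···

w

············
············
············
············
····░████···
····░░░██···
····░█@██···
····░█░██···
····██░██···
····░░░◊░···
····░░░░░···
····░░░░░···

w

············
············
············
············
····░████···
····░████···
····░░@██···
····░█░██···
····░█░██···
····██░██···
····░░░◊░···
····░░░░░···

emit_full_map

░████
░████
░░@██
░█░██
░█░██
██░██
░░░◊░
░░░░░
░░░░░
░░░░░

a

············
············
············
············
····░░████··
····░░████··
····░░@░██··
····░░█░██··
····░░█░██··
·····██░██··
·····░░░◊░··
·····░░░░░··

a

············
············
············
············
····░░░████·
····░░░████·
····░░@░░██·
····░░░█░██·
····░░░█░██·
······██░██·
······░░░◊░·
······░░░░░·

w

············
············
············
············
····█░███···
····░░░████·
····░░@████·
····░░░░░██·
····░░░█░██·
····░░░█░██·
······██░██·
······░░░◊░·

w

············
············
············
············
····█░███···
····█░███···
····░░@████·
····░░░████·
····░░░░░██·
····░░░█░██·
····░░░█░██·
······██░██·

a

············
············
············
············
····██░███··
····██░███··
····░░@░████
····░░░░████
····░░░░░░██
·····░░░█░██
·····░░░█░██
·······██░██

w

████████████
············
············
············
····░░░██···
····██░███··
····██@███··
····░░░░████
····░░░░████
····░░░░░░██
·····░░░█░██
·····░░░█░██

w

████████████
████████████
············
············
····█████···
····░░░██···
····██@███··
····██░███··
····░░░░████
····░░░░████
····░░░░░░██
·····░░░█░██

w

████████████
████████████
████████████
············
····█████···
····█████···
····░░@██···
····██░███··
····██░███··
····░░░░████
····░░░░████
····░░░░░░██

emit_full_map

█████···
█████···
░░@██···
██░███··
██░███··
░░░░████
░░░░████
░░░░░░██
·░░░█░██
·░░░█░██
···██░██
···░░░◊░
···░░░░░
···░░░░░
···░░░░░

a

████████████
████████████
████████████
············
····██████··
····██████··
····░░@░██··
····███░███·
····███░███·
·····░░░░███
·····░░░░███
·····░░░░░░█

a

████████████
████████████
████████████
············
····███████·
····███████·
····░░@░░██·
····████░███
····████░███
······░░░░██
······░░░░██
······░░░░░░

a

████████████
████████████
████████████
············
····░███████
····░███████
····░░@░░░██
····░████░██
····█████░██
·······░░░░█
·······░░░░█
·······░░░░░

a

████████████
████████████
████████████
············
····░░██████
····◊░██████
····░░@░░░░█
····░░████░█
····██████░█
········░░░░
········░░░░
········░░░░

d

████████████
████████████
████████████
············
···░░███████
···◊░███████
···░░░@░░░██
···░░████░██
···██████░██
·······░░░░█
·······░░░░█
·······░░░░░

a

████████████
████████████
████████████
············
····░░██████
····◊░██████
····░░@░░░░█
····░░████░█
····██████░█
········░░░░
········░░░░
········░░░░

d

████████████
████████████
████████████
············
···░░███████
···◊░███████
···░░░@░░░██
···░░████░██
···██████░██
·······░░░░█
·······░░░░█
·······░░░░░

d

████████████
████████████
████████████
············
··░░███████·
··◊░███████·
··░░░░@░░██·
··░░████░███
··██████░███
······░░░░██
······░░░░██
······░░░░░░

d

████████████
████████████
████████████
············
·░░███████··
·◊░███████··
·░░░░░@░██··
·░░████░███·
·██████░███·
·····░░░░███
·····░░░░███
·····░░░░░░█

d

████████████
████████████
████████████
············
░░███████···
◊░███████···
░░░░░░@██···
░░████░███··
██████░███··
····░░░░████
····░░░░████
····░░░░░░██

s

████████████
████████████
············
░░███████···
◊░███████···
░░░░░░░██···
░░████@███··
██████░███··
····░░░░████
····░░░░████
····░░░░░░██
·····░░░█░██

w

████████████
████████████
████████████
············
░░███████···
◊░███████···
░░░░░░@██···
░░████░███··
██████░███··
····░░░░████
····░░░░████
····░░░░░░██

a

████████████
████████████
████████████
············
·░░███████··
·◊░███████··
·░░░░░@░██··
·░░████░███·
·██████░███·
·····░░░░███
·····░░░░███
·····░░░░░░█


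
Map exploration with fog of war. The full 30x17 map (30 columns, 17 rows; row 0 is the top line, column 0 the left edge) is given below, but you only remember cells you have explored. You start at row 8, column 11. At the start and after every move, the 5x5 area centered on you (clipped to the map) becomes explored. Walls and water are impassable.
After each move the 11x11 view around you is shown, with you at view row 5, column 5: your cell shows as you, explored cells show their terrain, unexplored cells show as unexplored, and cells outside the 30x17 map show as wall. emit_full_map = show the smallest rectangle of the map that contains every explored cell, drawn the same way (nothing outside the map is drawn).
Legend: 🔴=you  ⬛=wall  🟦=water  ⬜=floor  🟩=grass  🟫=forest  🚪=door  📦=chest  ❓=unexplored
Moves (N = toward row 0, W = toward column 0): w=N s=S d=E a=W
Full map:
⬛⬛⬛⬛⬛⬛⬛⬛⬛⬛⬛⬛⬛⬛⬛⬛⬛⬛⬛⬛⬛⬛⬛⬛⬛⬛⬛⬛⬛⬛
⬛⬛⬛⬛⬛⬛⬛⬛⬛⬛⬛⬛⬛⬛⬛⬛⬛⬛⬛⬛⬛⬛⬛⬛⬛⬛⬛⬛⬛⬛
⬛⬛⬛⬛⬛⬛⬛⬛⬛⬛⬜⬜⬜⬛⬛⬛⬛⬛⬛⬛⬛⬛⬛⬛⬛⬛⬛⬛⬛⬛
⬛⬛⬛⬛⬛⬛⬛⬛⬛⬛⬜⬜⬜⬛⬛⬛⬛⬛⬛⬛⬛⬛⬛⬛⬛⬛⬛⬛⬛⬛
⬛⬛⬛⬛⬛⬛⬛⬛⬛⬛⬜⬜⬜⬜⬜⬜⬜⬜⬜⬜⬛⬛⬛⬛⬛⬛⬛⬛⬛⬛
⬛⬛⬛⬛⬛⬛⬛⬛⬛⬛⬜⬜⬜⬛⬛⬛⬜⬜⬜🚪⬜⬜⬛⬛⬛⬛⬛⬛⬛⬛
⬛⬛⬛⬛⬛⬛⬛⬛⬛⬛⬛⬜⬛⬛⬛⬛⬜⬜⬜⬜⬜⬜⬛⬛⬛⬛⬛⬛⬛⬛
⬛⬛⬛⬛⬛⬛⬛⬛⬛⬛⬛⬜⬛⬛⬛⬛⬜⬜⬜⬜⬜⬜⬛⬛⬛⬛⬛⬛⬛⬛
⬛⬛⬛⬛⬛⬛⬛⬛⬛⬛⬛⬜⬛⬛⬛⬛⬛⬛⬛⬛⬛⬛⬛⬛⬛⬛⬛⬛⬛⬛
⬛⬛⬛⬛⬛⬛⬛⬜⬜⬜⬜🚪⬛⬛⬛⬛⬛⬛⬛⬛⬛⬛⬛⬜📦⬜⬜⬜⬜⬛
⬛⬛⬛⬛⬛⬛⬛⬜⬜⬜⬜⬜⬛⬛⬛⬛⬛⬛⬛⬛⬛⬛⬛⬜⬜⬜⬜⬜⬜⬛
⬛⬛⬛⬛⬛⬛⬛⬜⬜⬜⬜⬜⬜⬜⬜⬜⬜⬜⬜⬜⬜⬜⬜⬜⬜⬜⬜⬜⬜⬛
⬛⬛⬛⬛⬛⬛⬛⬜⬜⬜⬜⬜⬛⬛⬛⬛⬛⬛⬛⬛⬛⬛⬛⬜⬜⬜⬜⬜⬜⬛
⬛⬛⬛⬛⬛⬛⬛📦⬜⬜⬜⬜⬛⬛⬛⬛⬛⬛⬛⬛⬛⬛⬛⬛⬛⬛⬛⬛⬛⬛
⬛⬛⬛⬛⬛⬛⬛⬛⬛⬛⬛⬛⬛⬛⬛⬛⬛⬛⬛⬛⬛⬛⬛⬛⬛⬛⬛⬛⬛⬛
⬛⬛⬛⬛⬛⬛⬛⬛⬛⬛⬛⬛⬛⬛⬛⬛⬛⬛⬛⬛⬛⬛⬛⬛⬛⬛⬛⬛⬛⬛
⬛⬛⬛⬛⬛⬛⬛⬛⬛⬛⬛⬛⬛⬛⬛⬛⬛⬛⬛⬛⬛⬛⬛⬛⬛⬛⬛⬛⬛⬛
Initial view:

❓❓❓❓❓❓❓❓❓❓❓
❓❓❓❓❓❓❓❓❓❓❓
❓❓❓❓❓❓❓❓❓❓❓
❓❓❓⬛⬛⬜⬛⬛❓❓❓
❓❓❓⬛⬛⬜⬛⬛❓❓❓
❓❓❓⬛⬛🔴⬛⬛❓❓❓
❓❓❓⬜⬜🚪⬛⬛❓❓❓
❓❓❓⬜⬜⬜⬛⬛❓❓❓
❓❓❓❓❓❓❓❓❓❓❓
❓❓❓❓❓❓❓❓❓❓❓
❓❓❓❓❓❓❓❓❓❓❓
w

❓❓❓❓❓❓❓❓❓❓❓
❓❓❓❓❓❓❓❓❓❓❓
❓❓❓❓❓❓❓❓❓❓❓
❓❓❓⬛⬜⬜⬜⬛❓❓❓
❓❓❓⬛⬛⬜⬛⬛❓❓❓
❓❓❓⬛⬛🔴⬛⬛❓❓❓
❓❓❓⬛⬛⬜⬛⬛❓❓❓
❓❓❓⬜⬜🚪⬛⬛❓❓❓
❓❓❓⬜⬜⬜⬛⬛❓❓❓
❓❓❓❓❓❓❓❓❓❓❓
❓❓❓❓❓❓❓❓❓❓❓

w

❓❓❓❓❓❓❓❓❓❓❓
❓❓❓❓❓❓❓❓❓❓❓
❓❓❓❓❓❓❓❓❓❓❓
❓❓❓⬛⬜⬜⬜⬜❓❓❓
❓❓❓⬛⬜⬜⬜⬛❓❓❓
❓❓❓⬛⬛🔴⬛⬛❓❓❓
❓❓❓⬛⬛⬜⬛⬛❓❓❓
❓❓❓⬛⬛⬜⬛⬛❓❓❓
❓❓❓⬜⬜🚪⬛⬛❓❓❓
❓❓❓⬜⬜⬜⬛⬛❓❓❓
❓❓❓❓❓❓❓❓❓❓❓

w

❓❓❓❓❓❓❓❓❓❓❓
❓❓❓❓❓❓❓❓❓❓❓
❓❓❓❓❓❓❓❓❓❓❓
❓❓❓⬛⬜⬜⬜⬛❓❓❓
❓❓❓⬛⬜⬜⬜⬜❓❓❓
❓❓❓⬛⬜🔴⬜⬛❓❓❓
❓❓❓⬛⬛⬜⬛⬛❓❓❓
❓❓❓⬛⬛⬜⬛⬛❓❓❓
❓❓❓⬛⬛⬜⬛⬛❓❓❓
❓❓❓⬜⬜🚪⬛⬛❓❓❓
❓❓❓⬜⬜⬜⬛⬛❓❓❓

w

⬛⬛⬛⬛⬛⬛⬛⬛⬛⬛⬛
❓❓❓❓❓❓❓❓❓❓❓
❓❓❓❓❓❓❓❓❓❓❓
❓❓❓⬛⬜⬜⬜⬛❓❓❓
❓❓❓⬛⬜⬜⬜⬛❓❓❓
❓❓❓⬛⬜🔴⬜⬜❓❓❓
❓❓❓⬛⬜⬜⬜⬛❓❓❓
❓❓❓⬛⬛⬜⬛⬛❓❓❓
❓❓❓⬛⬛⬜⬛⬛❓❓❓
❓❓❓⬛⬛⬜⬛⬛❓❓❓
❓❓❓⬜⬜🚪⬛⬛❓❓❓

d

⬛⬛⬛⬛⬛⬛⬛⬛⬛⬛⬛
❓❓❓❓❓❓❓❓❓❓❓
❓❓❓❓❓❓❓❓❓❓❓
❓❓⬛⬜⬜⬜⬛⬛❓❓❓
❓❓⬛⬜⬜⬜⬛⬛❓❓❓
❓❓⬛⬜⬜🔴⬜⬜❓❓❓
❓❓⬛⬜⬜⬜⬛⬛❓❓❓
❓❓⬛⬛⬜⬛⬛⬛❓❓❓
❓❓⬛⬛⬜⬛⬛❓❓❓❓
❓❓⬛⬛⬜⬛⬛❓❓❓❓
❓❓⬜⬜🚪⬛⬛❓❓❓❓

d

⬛⬛⬛⬛⬛⬛⬛⬛⬛⬛⬛
❓❓❓❓❓❓❓❓❓❓❓
❓❓❓❓❓❓❓❓❓❓❓
❓⬛⬜⬜⬜⬛⬛⬛❓❓❓
❓⬛⬜⬜⬜⬛⬛⬛❓❓❓
❓⬛⬜⬜⬜🔴⬜⬜❓❓❓
❓⬛⬜⬜⬜⬛⬛⬛❓❓❓
❓⬛⬛⬜⬛⬛⬛⬛❓❓❓
❓⬛⬛⬜⬛⬛❓❓❓❓❓
❓⬛⬛⬜⬛⬛❓❓❓❓❓
❓⬜⬜🚪⬛⬛❓❓❓❓❓

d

⬛⬛⬛⬛⬛⬛⬛⬛⬛⬛⬛
❓❓❓❓❓❓❓❓❓❓❓
❓❓❓❓❓❓❓❓❓❓❓
⬛⬜⬜⬜⬛⬛⬛⬛❓❓❓
⬛⬜⬜⬜⬛⬛⬛⬛❓❓❓
⬛⬜⬜⬜⬜🔴⬜⬜❓❓❓
⬛⬜⬜⬜⬛⬛⬛⬜❓❓❓
⬛⬛⬜⬛⬛⬛⬛⬜❓❓❓
⬛⬛⬜⬛⬛❓❓❓❓❓❓
⬛⬛⬜⬛⬛❓❓❓❓❓❓
⬜⬜🚪⬛⬛❓❓❓❓❓❓

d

⬛⬛⬛⬛⬛⬛⬛⬛⬛⬛⬛
❓❓❓❓❓❓❓❓❓❓❓
❓❓❓❓❓❓❓❓❓❓❓
⬜⬜⬜⬛⬛⬛⬛⬛❓❓❓
⬜⬜⬜⬛⬛⬛⬛⬛❓❓❓
⬜⬜⬜⬜⬜🔴⬜⬜❓❓❓
⬜⬜⬜⬛⬛⬛⬜⬜❓❓❓
⬛⬜⬛⬛⬛⬛⬜⬜❓❓❓
⬛⬜⬛⬛❓❓❓❓❓❓❓
⬛⬜⬛⬛❓❓❓❓❓❓❓
⬜🚪⬛⬛❓❓❓❓❓❓❓

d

⬛⬛⬛⬛⬛⬛⬛⬛⬛⬛⬛
❓❓❓❓❓❓❓❓❓❓❓
❓❓❓❓❓❓❓❓❓❓❓
⬜⬜⬛⬛⬛⬛⬛⬛❓❓❓
⬜⬜⬛⬛⬛⬛⬛⬛❓❓❓
⬜⬜⬜⬜⬜🔴⬜⬜❓❓❓
⬜⬜⬛⬛⬛⬜⬜⬜❓❓❓
⬜⬛⬛⬛⬛⬜⬜⬜❓❓❓
⬜⬛⬛❓❓❓❓❓❓❓❓
⬜⬛⬛❓❓❓❓❓❓❓❓
🚪⬛⬛❓❓❓❓❓❓❓❓

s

❓❓❓❓❓❓❓❓❓❓❓
❓❓❓❓❓❓❓❓❓❓❓
⬜⬜⬛⬛⬛⬛⬛⬛❓❓❓
⬜⬜⬛⬛⬛⬛⬛⬛❓❓❓
⬜⬜⬜⬜⬜⬜⬜⬜❓❓❓
⬜⬜⬛⬛⬛🔴⬜⬜❓❓❓
⬜⬛⬛⬛⬛⬜⬜⬜❓❓❓
⬜⬛⬛⬛⬛⬜⬜⬜❓❓❓
⬜⬛⬛❓❓❓❓❓❓❓❓
🚪⬛⬛❓❓❓❓❓❓❓❓
⬜⬛⬛❓❓❓❓❓❓❓❓

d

❓❓❓❓❓❓❓❓❓❓❓
❓❓❓❓❓❓❓❓❓❓❓
⬜⬛⬛⬛⬛⬛⬛❓❓❓❓
⬜⬛⬛⬛⬛⬛⬛⬛❓❓❓
⬜⬜⬜⬜⬜⬜⬜⬜❓❓❓
⬜⬛⬛⬛⬜🔴⬜🚪❓❓❓
⬛⬛⬛⬛⬜⬜⬜⬜❓❓❓
⬛⬛⬛⬛⬜⬜⬜⬜❓❓❓
⬛⬛❓❓❓❓❓❓❓❓❓
⬛⬛❓❓❓❓❓❓❓❓❓
⬛⬛❓❓❓❓❓❓❓❓❓

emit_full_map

⬛⬜⬜⬜⬛⬛⬛⬛⬛⬛❓
⬛⬜⬜⬜⬛⬛⬛⬛⬛⬛⬛
⬛⬜⬜⬜⬜⬜⬜⬜⬜⬜⬜
⬛⬜⬜⬜⬛⬛⬛⬜🔴⬜🚪
⬛⬛⬜⬛⬛⬛⬛⬜⬜⬜⬜
⬛⬛⬜⬛⬛⬛⬛⬜⬜⬜⬜
⬛⬛⬜⬛⬛❓❓❓❓❓❓
⬜⬜🚪⬛⬛❓❓❓❓❓❓
⬜⬜⬜⬛⬛❓❓❓❓❓❓

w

⬛⬛⬛⬛⬛⬛⬛⬛⬛⬛⬛
❓❓❓❓❓❓❓❓❓❓❓
❓❓❓❓❓❓❓❓❓❓❓
⬜⬛⬛⬛⬛⬛⬛⬛❓❓❓
⬜⬛⬛⬛⬛⬛⬛⬛❓❓❓
⬜⬜⬜⬜⬜🔴⬜⬜❓❓❓
⬜⬛⬛⬛⬜⬜⬜🚪❓❓❓
⬛⬛⬛⬛⬜⬜⬜⬜❓❓❓
⬛⬛⬛⬛⬜⬜⬜⬜❓❓❓
⬛⬛❓❓❓❓❓❓❓❓❓
⬛⬛❓❓❓❓❓❓❓❓❓

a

⬛⬛⬛⬛⬛⬛⬛⬛⬛⬛⬛
❓❓❓❓❓❓❓❓❓❓❓
❓❓❓❓❓❓❓❓❓❓❓
⬜⬜⬛⬛⬛⬛⬛⬛⬛❓❓
⬜⬜⬛⬛⬛⬛⬛⬛⬛❓❓
⬜⬜⬜⬜⬜🔴⬜⬜⬜❓❓
⬜⬜⬛⬛⬛⬜⬜⬜🚪❓❓
⬜⬛⬛⬛⬛⬜⬜⬜⬜❓❓
⬜⬛⬛⬛⬛⬜⬜⬜⬜❓❓
⬜⬛⬛❓❓❓❓❓❓❓❓
🚪⬛⬛❓❓❓❓❓❓❓❓

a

⬛⬛⬛⬛⬛⬛⬛⬛⬛⬛⬛
❓❓❓❓❓❓❓❓❓❓❓
❓❓❓❓❓❓❓❓❓❓❓
⬜⬜⬜⬛⬛⬛⬛⬛⬛⬛❓
⬜⬜⬜⬛⬛⬛⬛⬛⬛⬛❓
⬜⬜⬜⬜⬜🔴⬜⬜⬜⬜❓
⬜⬜⬜⬛⬛⬛⬜⬜⬜🚪❓
⬛⬜⬛⬛⬛⬛⬜⬜⬜⬜❓
⬛⬜⬛⬛⬛⬛⬜⬜⬜⬜❓
⬛⬜⬛⬛❓❓❓❓❓❓❓
⬜🚪⬛⬛❓❓❓❓❓❓❓

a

⬛⬛⬛⬛⬛⬛⬛⬛⬛⬛⬛
❓❓❓❓❓❓❓❓❓❓❓
❓❓❓❓❓❓❓❓❓❓❓
⬛⬜⬜⬜⬛⬛⬛⬛⬛⬛⬛
⬛⬜⬜⬜⬛⬛⬛⬛⬛⬛⬛
⬛⬜⬜⬜⬜🔴⬜⬜⬜⬜⬜
⬛⬜⬜⬜⬛⬛⬛⬜⬜⬜🚪
⬛⬛⬜⬛⬛⬛⬛⬜⬜⬜⬜
⬛⬛⬜⬛⬛⬛⬛⬜⬜⬜⬜
⬛⬛⬜⬛⬛❓❓❓❓❓❓
⬜⬜🚪⬛⬛❓❓❓❓❓❓

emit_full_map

⬛⬜⬜⬜⬛⬛⬛⬛⬛⬛⬛
⬛⬜⬜⬜⬛⬛⬛⬛⬛⬛⬛
⬛⬜⬜⬜⬜🔴⬜⬜⬜⬜⬜
⬛⬜⬜⬜⬛⬛⬛⬜⬜⬜🚪
⬛⬛⬜⬛⬛⬛⬛⬜⬜⬜⬜
⬛⬛⬜⬛⬛⬛⬛⬜⬜⬜⬜
⬛⬛⬜⬛⬛❓❓❓❓❓❓
⬜⬜🚪⬛⬛❓❓❓❓❓❓
⬜⬜⬜⬛⬛❓❓❓❓❓❓

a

⬛⬛⬛⬛⬛⬛⬛⬛⬛⬛⬛
❓❓❓❓❓❓❓❓❓❓❓
❓❓❓❓❓❓❓❓❓❓❓
❓⬛⬜⬜⬜⬛⬛⬛⬛⬛⬛
❓⬛⬜⬜⬜⬛⬛⬛⬛⬛⬛
❓⬛⬜⬜⬜🔴⬜⬜⬜⬜⬜
❓⬛⬜⬜⬜⬛⬛⬛⬜⬜⬜
❓⬛⬛⬜⬛⬛⬛⬛⬜⬜⬜
❓⬛⬛⬜⬛⬛⬛⬛⬜⬜⬜
❓⬛⬛⬜⬛⬛❓❓❓❓❓
❓⬜⬜🚪⬛⬛❓❓❓❓❓

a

⬛⬛⬛⬛⬛⬛⬛⬛⬛⬛⬛
❓❓❓❓❓❓❓❓❓❓❓
❓❓❓❓❓❓❓❓❓❓❓
❓❓⬛⬜⬜⬜⬛⬛⬛⬛⬛
❓❓⬛⬜⬜⬜⬛⬛⬛⬛⬛
❓❓⬛⬜⬜🔴⬜⬜⬜⬜⬜
❓❓⬛⬜⬜⬜⬛⬛⬛⬜⬜
❓❓⬛⬛⬜⬛⬛⬛⬛⬜⬜
❓❓⬛⬛⬜⬛⬛⬛⬛⬜⬜
❓❓⬛⬛⬜⬛⬛❓❓❓❓
❓❓⬜⬜🚪⬛⬛❓❓❓❓

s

❓❓❓❓❓❓❓❓❓❓❓
❓❓❓❓❓❓❓❓❓❓❓
❓❓⬛⬜⬜⬜⬛⬛⬛⬛⬛
❓❓⬛⬜⬜⬜⬛⬛⬛⬛⬛
❓❓⬛⬜⬜⬜⬜⬜⬜⬜⬜
❓❓⬛⬜⬜🔴⬛⬛⬛⬜⬜
❓❓⬛⬛⬜⬛⬛⬛⬛⬜⬜
❓❓⬛⬛⬜⬛⬛⬛⬛⬜⬜
❓❓⬛⬛⬜⬛⬛❓❓❓❓
❓❓⬜⬜🚪⬛⬛❓❓❓❓
❓❓⬜⬜⬜⬛⬛❓❓❓❓

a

❓❓❓❓❓❓❓❓❓❓❓
❓❓❓❓❓❓❓❓❓❓❓
❓❓❓⬛⬜⬜⬜⬛⬛⬛⬛
❓❓❓⬛⬜⬜⬜⬛⬛⬛⬛
❓❓❓⬛⬜⬜⬜⬜⬜⬜⬜
❓❓❓⬛⬜🔴⬜⬛⬛⬛⬜
❓❓❓⬛⬛⬜⬛⬛⬛⬛⬜
❓❓❓⬛⬛⬜⬛⬛⬛⬛⬜
❓❓❓⬛⬛⬜⬛⬛❓❓❓
❓❓❓⬜⬜🚪⬛⬛❓❓❓
❓❓❓⬜⬜⬜⬛⬛❓❓❓

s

❓❓❓❓❓❓❓❓❓❓❓
❓❓❓⬛⬜⬜⬜⬛⬛⬛⬛
❓❓❓⬛⬜⬜⬜⬛⬛⬛⬛
❓❓❓⬛⬜⬜⬜⬜⬜⬜⬜
❓❓❓⬛⬜⬜⬜⬛⬛⬛⬜
❓❓❓⬛⬛🔴⬛⬛⬛⬛⬜
❓❓❓⬛⬛⬜⬛⬛⬛⬛⬜
❓❓❓⬛⬛⬜⬛⬛❓❓❓
❓❓❓⬜⬜🚪⬛⬛❓❓❓
❓❓❓⬜⬜⬜⬛⬛❓❓❓
❓❓❓❓❓❓❓❓❓❓❓

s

❓❓❓⬛⬜⬜⬜⬛⬛⬛⬛
❓❓❓⬛⬜⬜⬜⬛⬛⬛⬛
❓❓❓⬛⬜⬜⬜⬜⬜⬜⬜
❓❓❓⬛⬜⬜⬜⬛⬛⬛⬜
❓❓❓⬛⬛⬜⬛⬛⬛⬛⬜
❓❓❓⬛⬛🔴⬛⬛⬛⬛⬜
❓❓❓⬛⬛⬜⬛⬛❓❓❓
❓❓❓⬜⬜🚪⬛⬛❓❓❓
❓❓❓⬜⬜⬜⬛⬛❓❓❓
❓❓❓❓❓❓❓❓❓❓❓
❓❓❓❓❓❓❓❓❓❓❓

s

❓❓❓⬛⬜⬜⬜⬛⬛⬛⬛
❓❓❓⬛⬜⬜⬜⬜⬜⬜⬜
❓❓❓⬛⬜⬜⬜⬛⬛⬛⬜
❓❓❓⬛⬛⬜⬛⬛⬛⬛⬜
❓❓❓⬛⬛⬜⬛⬛⬛⬛⬜
❓❓❓⬛⬛🔴⬛⬛❓❓❓
❓❓❓⬜⬜🚪⬛⬛❓❓❓
❓❓❓⬜⬜⬜⬛⬛❓❓❓
❓❓❓❓❓❓❓❓❓❓❓
❓❓❓❓❓❓❓❓❓❓❓
❓❓❓❓❓❓❓❓❓❓❓

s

❓❓❓⬛⬜⬜⬜⬜⬜⬜⬜
❓❓❓⬛⬜⬜⬜⬛⬛⬛⬜
❓❓❓⬛⬛⬜⬛⬛⬛⬛⬜
❓❓❓⬛⬛⬜⬛⬛⬛⬛⬜
❓❓❓⬛⬛⬜⬛⬛❓❓❓
❓❓❓⬜⬜🔴⬛⬛❓❓❓
❓❓❓⬜⬜⬜⬛⬛❓❓❓
❓❓❓⬜⬜⬜⬜⬜❓❓❓
❓❓❓❓❓❓❓❓❓❓❓
❓❓❓❓❓❓❓❓❓❓❓
❓❓❓❓❓❓❓❓❓❓❓

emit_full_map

⬛⬜⬜⬜⬛⬛⬛⬛⬛⬛⬛
⬛⬜⬜⬜⬛⬛⬛⬛⬛⬛⬛
⬛⬜⬜⬜⬜⬜⬜⬜⬜⬜⬜
⬛⬜⬜⬜⬛⬛⬛⬜⬜⬜🚪
⬛⬛⬜⬛⬛⬛⬛⬜⬜⬜⬜
⬛⬛⬜⬛⬛⬛⬛⬜⬜⬜⬜
⬛⬛⬜⬛⬛❓❓❓❓❓❓
⬜⬜🔴⬛⬛❓❓❓❓❓❓
⬜⬜⬜⬛⬛❓❓❓❓❓❓
⬜⬜⬜⬜⬜❓❓❓❓❓❓

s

❓❓❓⬛⬜⬜⬜⬛⬛⬛⬜
❓❓❓⬛⬛⬜⬛⬛⬛⬛⬜
❓❓❓⬛⬛⬜⬛⬛⬛⬛⬜
❓❓❓⬛⬛⬜⬛⬛❓❓❓
❓❓❓⬜⬜🚪⬛⬛❓❓❓
❓❓❓⬜⬜🔴⬛⬛❓❓❓
❓❓❓⬜⬜⬜⬜⬜❓❓❓
❓❓❓⬜⬜⬜⬛⬛❓❓❓
❓❓❓❓❓❓❓❓❓❓❓
❓❓❓❓❓❓❓❓❓❓❓
❓❓❓❓❓❓❓❓❓❓❓

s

❓❓❓⬛⬛⬜⬛⬛⬛⬛⬜
❓❓❓⬛⬛⬜⬛⬛⬛⬛⬜
❓❓❓⬛⬛⬜⬛⬛❓❓❓
❓❓❓⬜⬜🚪⬛⬛❓❓❓
❓❓❓⬜⬜⬜⬛⬛❓❓❓
❓❓❓⬜⬜🔴⬜⬜❓❓❓
❓❓❓⬜⬜⬜⬛⬛❓❓❓
❓❓❓⬜⬜⬜⬛⬛❓❓❓
❓❓❓❓❓❓❓❓❓❓❓
❓❓❓❓❓❓❓❓❓❓❓
❓❓❓❓❓❓❓❓❓❓❓

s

❓❓❓⬛⬛⬜⬛⬛⬛⬛⬜
❓❓❓⬛⬛⬜⬛⬛❓❓❓
❓❓❓⬜⬜🚪⬛⬛❓❓❓
❓❓❓⬜⬜⬜⬛⬛❓❓❓
❓❓❓⬜⬜⬜⬜⬜❓❓❓
❓❓❓⬜⬜🔴⬛⬛❓❓❓
❓❓❓⬜⬜⬜⬛⬛❓❓❓
❓❓❓⬛⬛⬛⬛⬛❓❓❓
❓❓❓❓❓❓❓❓❓❓❓
❓❓❓❓❓❓❓❓❓❓❓
⬛⬛⬛⬛⬛⬛⬛⬛⬛⬛⬛

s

❓❓❓⬛⬛⬜⬛⬛❓❓❓
❓❓❓⬜⬜🚪⬛⬛❓❓❓
❓❓❓⬜⬜⬜⬛⬛❓❓❓
❓❓❓⬜⬜⬜⬜⬜❓❓❓
❓❓❓⬜⬜⬜⬛⬛❓❓❓
❓❓❓⬜⬜🔴⬛⬛❓❓❓
❓❓❓⬛⬛⬛⬛⬛❓❓❓
❓❓❓⬛⬛⬛⬛⬛❓❓❓
❓❓❓❓❓❓❓❓❓❓❓
⬛⬛⬛⬛⬛⬛⬛⬛⬛⬛⬛
⬛⬛⬛⬛⬛⬛⬛⬛⬛⬛⬛

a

❓❓❓❓⬛⬛⬜⬛⬛❓❓
❓❓❓❓⬜⬜🚪⬛⬛❓❓
❓❓❓❓⬜⬜⬜⬛⬛❓❓
❓❓❓⬜⬜⬜⬜⬜⬜❓❓
❓❓❓⬜⬜⬜⬜⬛⬛❓❓
❓❓❓⬜⬜🔴⬜⬛⬛❓❓
❓❓❓⬛⬛⬛⬛⬛⬛❓❓
❓❓❓⬛⬛⬛⬛⬛⬛❓❓
❓❓❓❓❓❓❓❓❓❓❓
⬛⬛⬛⬛⬛⬛⬛⬛⬛⬛⬛
⬛⬛⬛⬛⬛⬛⬛⬛⬛⬛⬛

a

❓❓❓❓❓⬛⬛⬜⬛⬛❓
❓❓❓❓❓⬜⬜🚪⬛⬛❓
❓❓❓❓❓⬜⬜⬜⬛⬛❓
❓❓❓⬜⬜⬜⬜⬜⬜⬜❓
❓❓❓⬜⬜⬜⬜⬜⬛⬛❓
❓❓❓📦⬜🔴⬜⬜⬛⬛❓
❓❓❓⬛⬛⬛⬛⬛⬛⬛❓
❓❓❓⬛⬛⬛⬛⬛⬛⬛❓
❓❓❓❓❓❓❓❓❓❓❓
⬛⬛⬛⬛⬛⬛⬛⬛⬛⬛⬛
⬛⬛⬛⬛⬛⬛⬛⬛⬛⬛⬛

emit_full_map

❓❓⬛⬜⬜⬜⬛⬛⬛⬛⬛⬛⬛
❓❓⬛⬜⬜⬜⬛⬛⬛⬛⬛⬛⬛
❓❓⬛⬜⬜⬜⬜⬜⬜⬜⬜⬜⬜
❓❓⬛⬜⬜⬜⬛⬛⬛⬜⬜⬜🚪
❓❓⬛⬛⬜⬛⬛⬛⬛⬜⬜⬜⬜
❓❓⬛⬛⬜⬛⬛⬛⬛⬜⬜⬜⬜
❓❓⬛⬛⬜⬛⬛❓❓❓❓❓❓
❓❓⬜⬜🚪⬛⬛❓❓❓❓❓❓
❓❓⬜⬜⬜⬛⬛❓❓❓❓❓❓
⬜⬜⬜⬜⬜⬜⬜❓❓❓❓❓❓
⬜⬜⬜⬜⬜⬛⬛❓❓❓❓❓❓
📦⬜🔴⬜⬜⬛⬛❓❓❓❓❓❓
⬛⬛⬛⬛⬛⬛⬛❓❓❓❓❓❓
⬛⬛⬛⬛⬛⬛⬛❓❓❓❓❓❓


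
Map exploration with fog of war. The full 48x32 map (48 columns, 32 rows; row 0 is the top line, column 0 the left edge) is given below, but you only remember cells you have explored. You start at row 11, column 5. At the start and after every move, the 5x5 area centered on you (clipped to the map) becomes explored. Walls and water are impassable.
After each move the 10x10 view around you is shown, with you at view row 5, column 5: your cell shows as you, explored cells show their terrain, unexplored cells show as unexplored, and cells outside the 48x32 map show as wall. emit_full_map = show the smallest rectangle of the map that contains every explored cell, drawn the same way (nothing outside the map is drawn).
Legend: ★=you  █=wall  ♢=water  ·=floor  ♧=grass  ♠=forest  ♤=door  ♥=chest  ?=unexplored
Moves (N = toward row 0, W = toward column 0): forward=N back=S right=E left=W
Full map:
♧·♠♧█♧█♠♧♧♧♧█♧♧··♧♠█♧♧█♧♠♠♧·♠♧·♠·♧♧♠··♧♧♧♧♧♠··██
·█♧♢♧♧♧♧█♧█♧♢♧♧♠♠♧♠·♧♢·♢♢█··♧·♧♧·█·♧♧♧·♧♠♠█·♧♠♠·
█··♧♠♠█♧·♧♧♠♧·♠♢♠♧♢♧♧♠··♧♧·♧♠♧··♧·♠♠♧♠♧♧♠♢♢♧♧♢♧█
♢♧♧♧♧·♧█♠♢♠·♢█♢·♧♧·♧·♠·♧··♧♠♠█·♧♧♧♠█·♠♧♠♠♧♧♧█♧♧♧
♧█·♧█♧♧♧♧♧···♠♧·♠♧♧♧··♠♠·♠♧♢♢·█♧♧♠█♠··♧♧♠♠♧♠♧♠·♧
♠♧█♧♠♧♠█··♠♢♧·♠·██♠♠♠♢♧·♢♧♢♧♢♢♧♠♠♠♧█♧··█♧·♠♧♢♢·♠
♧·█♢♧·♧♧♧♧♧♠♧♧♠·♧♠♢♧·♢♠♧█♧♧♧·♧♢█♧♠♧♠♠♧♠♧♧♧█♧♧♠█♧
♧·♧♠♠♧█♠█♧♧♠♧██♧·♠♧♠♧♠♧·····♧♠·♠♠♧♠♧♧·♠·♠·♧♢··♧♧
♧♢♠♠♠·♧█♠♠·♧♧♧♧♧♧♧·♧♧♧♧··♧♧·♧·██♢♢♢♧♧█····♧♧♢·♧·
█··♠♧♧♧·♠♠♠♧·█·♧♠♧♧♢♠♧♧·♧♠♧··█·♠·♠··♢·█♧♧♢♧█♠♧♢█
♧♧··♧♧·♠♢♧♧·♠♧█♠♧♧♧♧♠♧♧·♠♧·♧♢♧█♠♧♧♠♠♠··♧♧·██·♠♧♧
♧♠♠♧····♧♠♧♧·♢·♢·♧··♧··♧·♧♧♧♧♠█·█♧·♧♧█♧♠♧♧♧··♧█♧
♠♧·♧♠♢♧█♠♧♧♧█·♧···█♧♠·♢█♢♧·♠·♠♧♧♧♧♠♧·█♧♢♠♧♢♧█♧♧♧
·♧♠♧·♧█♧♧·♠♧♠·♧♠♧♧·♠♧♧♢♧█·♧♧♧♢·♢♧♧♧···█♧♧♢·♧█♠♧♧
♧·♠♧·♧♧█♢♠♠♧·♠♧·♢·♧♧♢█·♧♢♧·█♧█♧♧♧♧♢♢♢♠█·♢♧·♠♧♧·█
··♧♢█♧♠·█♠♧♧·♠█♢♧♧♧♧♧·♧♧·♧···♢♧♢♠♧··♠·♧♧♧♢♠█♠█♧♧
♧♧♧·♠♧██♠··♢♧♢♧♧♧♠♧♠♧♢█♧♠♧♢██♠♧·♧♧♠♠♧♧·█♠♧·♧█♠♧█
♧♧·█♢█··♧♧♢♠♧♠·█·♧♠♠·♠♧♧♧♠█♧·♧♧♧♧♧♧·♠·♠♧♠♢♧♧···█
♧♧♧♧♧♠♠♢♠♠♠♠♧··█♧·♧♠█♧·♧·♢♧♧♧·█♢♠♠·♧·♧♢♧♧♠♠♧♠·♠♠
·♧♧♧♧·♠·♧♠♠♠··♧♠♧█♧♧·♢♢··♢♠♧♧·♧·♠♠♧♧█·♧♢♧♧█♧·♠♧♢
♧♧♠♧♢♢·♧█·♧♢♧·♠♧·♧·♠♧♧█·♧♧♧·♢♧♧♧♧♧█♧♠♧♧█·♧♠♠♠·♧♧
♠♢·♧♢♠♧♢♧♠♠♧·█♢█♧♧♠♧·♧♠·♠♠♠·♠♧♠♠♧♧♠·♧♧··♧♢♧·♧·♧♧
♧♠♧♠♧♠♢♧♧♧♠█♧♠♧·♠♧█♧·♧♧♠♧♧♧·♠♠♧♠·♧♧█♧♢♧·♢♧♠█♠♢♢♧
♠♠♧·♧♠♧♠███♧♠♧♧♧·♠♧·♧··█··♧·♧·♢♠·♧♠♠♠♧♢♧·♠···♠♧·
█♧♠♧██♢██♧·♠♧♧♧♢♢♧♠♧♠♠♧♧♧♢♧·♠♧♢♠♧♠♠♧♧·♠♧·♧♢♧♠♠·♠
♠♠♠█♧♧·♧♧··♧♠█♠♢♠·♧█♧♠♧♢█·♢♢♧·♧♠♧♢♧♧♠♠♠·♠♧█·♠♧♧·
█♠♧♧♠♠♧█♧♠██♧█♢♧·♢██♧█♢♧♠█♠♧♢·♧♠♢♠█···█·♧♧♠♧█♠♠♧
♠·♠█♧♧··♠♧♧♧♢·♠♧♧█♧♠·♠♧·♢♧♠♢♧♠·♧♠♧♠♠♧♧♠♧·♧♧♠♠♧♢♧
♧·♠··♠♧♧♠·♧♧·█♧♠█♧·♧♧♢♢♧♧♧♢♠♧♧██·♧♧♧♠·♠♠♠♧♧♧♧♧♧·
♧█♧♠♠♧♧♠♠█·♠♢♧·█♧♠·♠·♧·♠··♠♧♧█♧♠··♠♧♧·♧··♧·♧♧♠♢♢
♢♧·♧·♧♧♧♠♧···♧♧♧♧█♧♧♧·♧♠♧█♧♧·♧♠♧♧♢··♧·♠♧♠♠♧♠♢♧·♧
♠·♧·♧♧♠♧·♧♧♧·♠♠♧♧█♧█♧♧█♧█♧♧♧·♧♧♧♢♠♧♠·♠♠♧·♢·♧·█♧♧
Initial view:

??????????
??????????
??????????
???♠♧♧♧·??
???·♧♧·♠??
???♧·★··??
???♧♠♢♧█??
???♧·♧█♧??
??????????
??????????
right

??????????
??????????
??????????
??♠♧♧♧·♠??
??·♧♧·♠♢??
??♧··★·♧??
??♧♠♢♧█♠??
??♧·♧█♧♧??
??????????
??????????

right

??????????
??????????
??????????
?♠♧♧♧·♠♠??
?·♧♧·♠♢♧??
?♧···★♧♠??
?♧♠♢♧█♠♧??
?♧·♧█♧♧·??
??????????
??????????

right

??????????
??????????
??????????
♠♧♧♧·♠♠♠??
·♧♧·♠♢♧♧??
♧····★♠♧??
♧♠♢♧█♠♧♧??
♧·♧█♧♧·♠??
??????????
??????????

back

??????????
??????????
♠♧♧♧·♠♠♠??
·♧♧·♠♢♧♧??
♧····♧♠♧??
♧♠♢♧█★♧♧??
♧·♧█♧♧·♠??
???♧█♢♠♠??
??????????
??????????

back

??????????
♠♧♧♧·♠♠♠??
·♧♧·♠♢♧♧??
♧····♧♠♧??
♧♠♢♧█♠♧♧??
♧·♧█♧★·♠??
???♧█♢♠♠??
???♠·█♠♧??
??????????
??????????

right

??????????
♧♧♧·♠♠♠???
♧♧·♠♢♧♧???
····♧♠♧♧??
♠♢♧█♠♧♧♧??
·♧█♧♧★♠♧??
??♧█♢♠♠♧??
??♠·█♠♧♧??
??????????
??????????

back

♧♧♧·♠♠♠???
♧♧·♠♢♧♧???
····♧♠♧♧??
♠♢♧█♠♧♧♧??
·♧█♧♧·♠♧??
??♧█♢★♠♧??
??♠·█♠♧♧??
???█♠··♢??
??????????
??????????

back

♧♧·♠♢♧♧???
····♧♠♧♧??
♠♢♧█♠♧♧♧??
·♧█♧♧·♠♧??
??♧█♢♠♠♧??
??♠·█★♧♧??
???█♠··♢??
???·♧♧♢♠??
??????????
??????????

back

····♧♠♧♧??
♠♢♧█♠♧♧♧??
·♧█♧♧·♠♧??
??♧█♢♠♠♧??
??♠·█♠♧♧??
???█♠★·♢??
???·♧♧♢♠??
???♢♠♠♠♠??
??????????
??????????

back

♠♢♧█♠♧♧♧??
·♧█♧♧·♠♧??
??♧█♢♠♠♧??
??♠·█♠♧♧??
???█♠··♢??
???·♧★♢♠??
???♢♠♠♠♠??
???·♧♠♠♠??
??????????
??????????

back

·♧█♧♧·♠♧??
??♧█♢♠♠♧??
??♠·█♠♧♧??
???█♠··♢??
???·♧♧♢♠??
???♢♠★♠♠??
???·♧♠♠♠??
???♧█·♧♢??
??????????
??????????

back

??♧█♢♠♠♧??
??♠·█♠♧♧??
???█♠··♢??
???·♧♧♢♠??
???♢♠♠♠♠??
???·♧★♠♠??
???♧█·♧♢??
???♢♧♠♠♧??
??????????
??????????

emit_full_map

♠♧♧♧·♠♠♠?
·♧♧·♠♢♧♧?
♧····♧♠♧♧
♧♠♢♧█♠♧♧♧
♧·♧█♧♧·♠♧
???♧█♢♠♠♧
???♠·█♠♧♧
????█♠··♢
????·♧♧♢♠
????♢♠♠♠♠
????·♧★♠♠
????♧█·♧♢
????♢♧♠♠♧

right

?♧█♢♠♠♧???
?♠·█♠♧♧???
??█♠··♢???
??·♧♧♢♠♧??
??♢♠♠♠♠♧??
??·♧♠★♠·??
??♧█·♧♢♧??
??♢♧♠♠♧·??
??????????
??????????

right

♧█♢♠♠♧????
♠·█♠♧♧????
?█♠··♢????
?·♧♧♢♠♧♠??
?♢♠♠♠♠♧·??
?·♧♠♠★··??
?♧█·♧♢♧·??
?♢♧♠♠♧·█??
??????????
??????????

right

█♢♠♠♧?????
·█♠♧♧?????
█♠··♢?????
·♧♧♢♠♧♠·??
♢♠♠♠♠♧··??
·♧♠♠♠★·♧??
♧█·♧♢♧·♠??
♢♧♠♠♧·█♢??
??????????
??????????

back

·█♠♧♧?????
█♠··♢?????
·♧♧♢♠♧♠·??
♢♠♠♠♠♧··??
·♧♠♠♠··♧??
♧█·♧♢★·♠??
♢♧♠♠♧·█♢??
???♠█♧♠♧??
??????????
??????????

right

█♠♧♧??????
♠··♢??????
♧♧♢♠♧♠·???
♠♠♠♠♧··█??
♧♠♠♠··♧♠??
█·♧♢♧★♠♧??
♧♠♠♧·█♢█??
??♠█♧♠♧·??
??????????
??????????

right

♠♧♧???????
··♢???????
♧♢♠♧♠·????
♠♠♠♧··█♧??
♠♠♠··♧♠♧??
·♧♢♧·★♧·??
♠♠♧·█♢█♧??
?♠█♧♠♧·♠??
??????????
??????????

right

♧♧????????
·♢????????
♢♠♧♠·?????
♠♠♧··█♧·??
♠♠··♧♠♧█??
♧♢♧·♠★·♧??
♠♧·█♢█♧♧??
♠█♧♠♧·♠♧??
??????????
??????????

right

♧?????????
♢?????????
♠♧♠·??????
♠♧··█♧·♧??
♠··♧♠♧█♧??
♢♧·♠♧★♧·??
♧·█♢█♧♧♠??
█♧♠♧·♠♧█??
??????????
??????????

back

♢?????????
♠♧♠·??????
♠♧··█♧·♧??
♠··♧♠♧█♧??
♢♧·♠♧·♧·??
♧·█♢█★♧♠??
█♧♠♧·♠♧█??
???♧♧·♠♧??
??????????
??????????

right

??????????
♧♠·???????
♧··█♧·♧???
··♧♠♧█♧♧??
♧·♠♧·♧·♠??
·█♢█♧★♠♧??
♧♠♧·♠♧█♧??
??♧♧·♠♧·??
??????????
??????????

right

??????????
♠·????????
··█♧·♧????
·♧♠♧█♧♧·??
·♠♧·♧·♠♧??
█♢█♧♧★♧·??
♠♧·♠♧█♧·??
?♧♧·♠♧·♧??
??????????
??????????

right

??????????
·?????????
·█♧·♧?????
♧♠♧█♧♧·♢??
♠♧·♧·♠♧♧??
♢█♧♧♠★·♧??
♧·♠♧█♧·♧??
♧♧·♠♧·♧·??
??????????
??????????

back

·?????????
·█♧·♧?????
♧♠♧█♧♧·♢??
♠♧·♧·♠♧♧??
♢█♧♧♠♧·♧??
♧·♠♧█★·♧??
♧♧·♠♧·♧·??
???♧♠♧♠♠??
??????????
??????????

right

??????????
█♧·♧??????
♠♧█♧♧·♢???
♧·♧·♠♧♧█??
█♧♧♠♧·♧♠??
·♠♧█♧★♧♧??
♧·♠♧·♧··??
??♧♠♧♠♠♧??
??????????
??????????

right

??????????
♧·♧???????
♧█♧♧·♢????
·♧·♠♧♧█·??
♧♧♠♧·♧♠·??
♠♧█♧·★♧♠??
·♠♧·♧··█??
?♧♠♧♠♠♧♧??
??????????
??????????

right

??????????
·♧????????
█♧♧·♢?????
♧·♠♧♧█·♧??
♧♠♧·♧♠·♠??
♧█♧·♧★♠♧??
♠♧·♧··█·??
♧♠♧♠♠♧♧♧??
??????????
??????????

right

??????????
♧?????????
♧♧·♢??????
·♠♧♧█·♧♧??
♠♧·♧♠·♠♠??
█♧·♧♧★♧♧??
♧·♧··█··??
♠♧♠♠♧♧♧♢??
??????????
??????????

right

??????????
??????????
♧·♢???????
♠♧♧█·♧♧♧??
♧·♧♠·♠♠♠??
♧·♧♧♠★♧♧??
·♧··█··♧??
♧♠♠♧♧♧♢♧??
??????????
??????????

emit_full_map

♠♧♧♧·♠♠♠????????????????
·♧♧·♠♢♧♧????????????????
♧····♧♠♧♧???????????????
♧♠♢♧█♠♧♧♧???????????????
♧·♧█♧♧·♠♧???????????????
???♧█♢♠♠♧???????????????
???♠·█♠♧♧???????????????
????█♠··♢???????????????
????·♧♧♢♠♧♠·????????????
????♢♠♠♠♠♧··█♧·♧????????
????·♧♠♠♠··♧♠♧█♧♧·♢?????
????♧█·♧♢♧·♠♧·♧·♠♧♧█·♧♧♧
????♢♧♠♠♧·█♢█♧♧♠♧·♧♠·♠♠♠
???????♠█♧♠♧·♠♧█♧·♧♧♠★♧♧
???????????♧♧·♠♧·♧··█··♧
??????????????♧♠♧♠♠♧♧♧♢♧


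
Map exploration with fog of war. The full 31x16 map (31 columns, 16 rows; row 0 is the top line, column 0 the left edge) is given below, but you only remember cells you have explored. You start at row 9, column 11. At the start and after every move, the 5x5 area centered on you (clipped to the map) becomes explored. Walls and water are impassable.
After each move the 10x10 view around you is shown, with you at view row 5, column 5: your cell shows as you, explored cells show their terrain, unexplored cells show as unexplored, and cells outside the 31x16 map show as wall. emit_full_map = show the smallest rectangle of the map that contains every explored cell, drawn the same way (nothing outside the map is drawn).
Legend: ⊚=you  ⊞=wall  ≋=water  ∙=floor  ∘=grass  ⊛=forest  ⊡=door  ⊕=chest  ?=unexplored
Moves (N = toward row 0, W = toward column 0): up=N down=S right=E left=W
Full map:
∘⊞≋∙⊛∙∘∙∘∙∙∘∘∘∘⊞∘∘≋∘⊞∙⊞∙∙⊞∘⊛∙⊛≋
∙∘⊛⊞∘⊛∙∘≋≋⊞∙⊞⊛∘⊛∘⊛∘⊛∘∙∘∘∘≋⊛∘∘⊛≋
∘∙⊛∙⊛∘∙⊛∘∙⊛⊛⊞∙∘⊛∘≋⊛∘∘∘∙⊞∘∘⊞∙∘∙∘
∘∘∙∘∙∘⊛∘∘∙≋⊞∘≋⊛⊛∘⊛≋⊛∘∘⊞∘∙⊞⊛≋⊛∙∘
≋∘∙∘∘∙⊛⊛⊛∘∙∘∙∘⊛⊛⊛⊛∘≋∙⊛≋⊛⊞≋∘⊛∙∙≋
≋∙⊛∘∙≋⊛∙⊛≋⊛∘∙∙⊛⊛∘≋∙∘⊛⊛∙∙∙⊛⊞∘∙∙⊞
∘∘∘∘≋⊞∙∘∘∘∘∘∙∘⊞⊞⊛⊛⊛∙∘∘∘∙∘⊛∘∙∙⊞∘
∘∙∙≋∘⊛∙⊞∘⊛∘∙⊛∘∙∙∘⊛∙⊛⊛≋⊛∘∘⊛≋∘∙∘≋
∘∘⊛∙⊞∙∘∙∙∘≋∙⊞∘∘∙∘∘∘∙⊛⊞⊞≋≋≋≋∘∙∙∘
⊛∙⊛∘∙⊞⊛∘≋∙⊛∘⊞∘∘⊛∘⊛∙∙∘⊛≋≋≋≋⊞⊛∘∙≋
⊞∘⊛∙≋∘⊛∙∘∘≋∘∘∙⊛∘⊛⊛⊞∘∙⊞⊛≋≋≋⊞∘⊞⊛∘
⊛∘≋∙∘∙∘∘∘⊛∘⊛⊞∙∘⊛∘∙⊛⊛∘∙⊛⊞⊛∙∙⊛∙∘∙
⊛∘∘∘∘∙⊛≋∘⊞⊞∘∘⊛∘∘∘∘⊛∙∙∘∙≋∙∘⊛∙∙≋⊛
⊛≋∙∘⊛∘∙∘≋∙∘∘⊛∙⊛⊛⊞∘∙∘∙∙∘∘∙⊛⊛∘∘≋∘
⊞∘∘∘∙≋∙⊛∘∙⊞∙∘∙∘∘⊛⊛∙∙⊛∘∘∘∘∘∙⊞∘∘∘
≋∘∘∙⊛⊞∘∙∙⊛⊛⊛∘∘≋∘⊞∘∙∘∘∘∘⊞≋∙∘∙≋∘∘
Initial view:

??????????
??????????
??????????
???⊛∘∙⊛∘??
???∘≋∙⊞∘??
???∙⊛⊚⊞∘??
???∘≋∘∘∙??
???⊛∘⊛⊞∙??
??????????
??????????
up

??????????
??????????
??????????
???∘∘∘∙∘??
???⊛∘∙⊛∘??
???∘≋⊚⊞∘??
???∙⊛∘⊞∘??
???∘≋∘∘∙??
???⊛∘⊛⊞∙??
??????????

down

??????????
??????????
???∘∘∘∙∘??
???⊛∘∙⊛∘??
???∘≋∙⊞∘??
???∙⊛⊚⊞∘??
???∘≋∘∘∙??
???⊛∘⊛⊞∙??
??????????
??????????

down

??????????
???∘∘∘∙∘??
???⊛∘∙⊛∘??
???∘≋∙⊞∘??
???∙⊛∘⊞∘??
???∘≋⊚∘∙??
???⊛∘⊛⊞∙??
???⊞⊞∘∘⊛??
??????????
??????????

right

??????????
??∘∘∘∙∘???
??⊛∘∙⊛∘???
??∘≋∙⊞∘∘??
??∙⊛∘⊞∘∘??
??∘≋∘⊚∙⊛??
??⊛∘⊛⊞∙∘??
??⊞⊞∘∘⊛∘??
??????????
??????????

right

??????????
?∘∘∘∙∘????
?⊛∘∙⊛∘????
?∘≋∙⊞∘∘∙??
?∙⊛∘⊞∘∘⊛??
?∘≋∘∘⊚⊛∘??
?⊛∘⊛⊞∙∘⊛??
?⊞⊞∘∘⊛∘∘??
??????????
??????????

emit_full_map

∘∘∘∙∘??
⊛∘∙⊛∘??
∘≋∙⊞∘∘∙
∙⊛∘⊞∘∘⊛
∘≋∘∘⊚⊛∘
⊛∘⊛⊞∙∘⊛
⊞⊞∘∘⊛∘∘

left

??????????
??∘∘∘∙∘???
??⊛∘∙⊛∘???
??∘≋∙⊞∘∘∙?
??∙⊛∘⊞∘∘⊛?
??∘≋∘⊚∙⊛∘?
??⊛∘⊛⊞∙∘⊛?
??⊞⊞∘∘⊛∘∘?
??????????
??????????

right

??????????
?∘∘∘∙∘????
?⊛∘∙⊛∘????
?∘≋∙⊞∘∘∙??
?∙⊛∘⊞∘∘⊛??
?∘≋∘∘⊚⊛∘??
?⊛∘⊛⊞∙∘⊛??
?⊞⊞∘∘⊛∘∘??
??????????
??????????

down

?∘∘∘∙∘????
?⊛∘∙⊛∘????
?∘≋∙⊞∘∘∙??
?∙⊛∘⊞∘∘⊛??
?∘≋∘∘∙⊛∘??
?⊛∘⊛⊞⊚∘⊛??
?⊞⊞∘∘⊛∘∘??
???∘⊛∙⊛⊛??
??????????
??????????

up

??????????
?∘∘∘∙∘????
?⊛∘∙⊛∘????
?∘≋∙⊞∘∘∙??
?∙⊛∘⊞∘∘⊛??
?∘≋∘∘⊚⊛∘??
?⊛∘⊛⊞∙∘⊛??
?⊞⊞∘∘⊛∘∘??
???∘⊛∙⊛⊛??
??????????

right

??????????
∘∘∘∙∘?????
⊛∘∙⊛∘?????
∘≋∙⊞∘∘∙∘??
∙⊛∘⊞∘∘⊛∘??
∘≋∘∘∙⊚∘⊛??
⊛∘⊛⊞∙∘⊛∘??
⊞⊞∘∘⊛∘∘∘??
??∘⊛∙⊛⊛???
??????????

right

??????????
∘∘∙∘??????
∘∙⊛∘??????
≋∙⊞∘∘∙∘∘??
⊛∘⊞∘∘⊛∘⊛??
≋∘∘∙⊛⊚⊛⊛??
∘⊛⊞∙∘⊛∘∙??
⊞∘∘⊛∘∘∘∘??
?∘⊛∙⊛⊛????
??????????

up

??????????
??????????
∘∘∙∘??????
∘∙⊛∘∙∙∘⊛??
≋∙⊞∘∘∙∘∘??
⊛∘⊞∘∘⊚∘⊛??
≋∘∘∙⊛∘⊛⊛??
∘⊛⊞∙∘⊛∘∙??
⊞∘∘⊛∘∘∘∘??
?∘⊛∙⊛⊛????

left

??????????
??????????
∘∘∘∙∘?????
⊛∘∙⊛∘∙∙∘⊛?
∘≋∙⊞∘∘∙∘∘?
∙⊛∘⊞∘⊚⊛∘⊛?
∘≋∘∘∙⊛∘⊛⊛?
⊛∘⊛⊞∙∘⊛∘∙?
⊞⊞∘∘⊛∘∘∘∘?
??∘⊛∙⊛⊛???

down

??????????
∘∘∘∙∘?????
⊛∘∙⊛∘∙∙∘⊛?
∘≋∙⊞∘∘∙∘∘?
∙⊛∘⊞∘∘⊛∘⊛?
∘≋∘∘∙⊚∘⊛⊛?
⊛∘⊛⊞∙∘⊛∘∙?
⊞⊞∘∘⊛∘∘∘∘?
??∘⊛∙⊛⊛???
??????????

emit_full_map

∘∘∘∙∘????
⊛∘∙⊛∘∙∙∘⊛
∘≋∙⊞∘∘∙∘∘
∙⊛∘⊞∘∘⊛∘⊛
∘≋∘∘∙⊚∘⊛⊛
⊛∘⊛⊞∙∘⊛∘∙
⊞⊞∘∘⊛∘∘∘∘
??∘⊛∙⊛⊛??

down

∘∘∘∙∘?????
⊛∘∙⊛∘∙∙∘⊛?
∘≋∙⊞∘∘∙∘∘?
∙⊛∘⊞∘∘⊛∘⊛?
∘≋∘∘∙⊛∘⊛⊛?
⊛∘⊛⊞∙⊚⊛∘∙?
⊞⊞∘∘⊛∘∘∘∘?
??∘⊛∙⊛⊛⊞??
??????????
??????????

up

??????????
∘∘∘∙∘?????
⊛∘∙⊛∘∙∙∘⊛?
∘≋∙⊞∘∘∙∘∘?
∙⊛∘⊞∘∘⊛∘⊛?
∘≋∘∘∙⊚∘⊛⊛?
⊛∘⊛⊞∙∘⊛∘∙?
⊞⊞∘∘⊛∘∘∘∘?
??∘⊛∙⊛⊛⊞??
??????????

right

??????????
∘∘∙∘??????
∘∙⊛∘∙∙∘⊛??
≋∙⊞∘∘∙∘∘??
⊛∘⊞∘∘⊛∘⊛??
≋∘∘∙⊛⊚⊛⊛??
∘⊛⊞∙∘⊛∘∙??
⊞∘∘⊛∘∘∘∘??
?∘⊛∙⊛⊛⊞???
??????????

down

∘∘∙∘??????
∘∙⊛∘∙∙∘⊛??
≋∙⊞∘∘∙∘∘??
⊛∘⊞∘∘⊛∘⊛??
≋∘∘∙⊛∘⊛⊛??
∘⊛⊞∙∘⊚∘∙??
⊞∘∘⊛∘∘∘∘??
?∘⊛∙⊛⊛⊞∘??
??????????
??????????

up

??????????
∘∘∙∘??????
∘∙⊛∘∙∙∘⊛??
≋∙⊞∘∘∙∘∘??
⊛∘⊞∘∘⊛∘⊛??
≋∘∘∙⊛⊚⊛⊛??
∘⊛⊞∙∘⊛∘∙??
⊞∘∘⊛∘∘∘∘??
?∘⊛∙⊛⊛⊞∘??
??????????

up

??????????
??????????
∘∘∙∘??????
∘∙⊛∘∙∙∘⊛??
≋∙⊞∘∘∙∘∘??
⊛∘⊞∘∘⊚∘⊛??
≋∘∘∙⊛∘⊛⊛??
∘⊛⊞∙∘⊛∘∙??
⊞∘∘⊛∘∘∘∘??
?∘⊛∙⊛⊛⊞∘??

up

??????????
??????????
??????????
∘∘∙∘⊞⊞⊛⊛??
∘∙⊛∘∙∙∘⊛??
≋∙⊞∘∘⊚∘∘??
⊛∘⊞∘∘⊛∘⊛??
≋∘∘∙⊛∘⊛⊛??
∘⊛⊞∙∘⊛∘∙??
⊞∘∘⊛∘∘∘∘??

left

??????????
??????????
??????????
∘∘∘∙∘⊞⊞⊛⊛?
⊛∘∙⊛∘∙∙∘⊛?
∘≋∙⊞∘⊚∙∘∘?
∙⊛∘⊞∘∘⊛∘⊛?
∘≋∘∘∙⊛∘⊛⊛?
⊛∘⊛⊞∙∘⊛∘∙?
⊞⊞∘∘⊛∘∘∘∘?

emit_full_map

∘∘∘∙∘⊞⊞⊛⊛
⊛∘∙⊛∘∙∙∘⊛
∘≋∙⊞∘⊚∙∘∘
∙⊛∘⊞∘∘⊛∘⊛
∘≋∘∘∙⊛∘⊛⊛
⊛∘⊛⊞∙∘⊛∘∙
⊞⊞∘∘⊛∘∘∘∘
??∘⊛∙⊛⊛⊞∘

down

??????????
??????????
∘∘∘∙∘⊞⊞⊛⊛?
⊛∘∙⊛∘∙∙∘⊛?
∘≋∙⊞∘∘∙∘∘?
∙⊛∘⊞∘⊚⊛∘⊛?
∘≋∘∘∙⊛∘⊛⊛?
⊛∘⊛⊞∙∘⊛∘∙?
⊞⊞∘∘⊛∘∘∘∘?
??∘⊛∙⊛⊛⊞∘?

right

??????????
??????????
∘∘∙∘⊞⊞⊛⊛??
∘∙⊛∘∙∙∘⊛??
≋∙⊞∘∘∙∘∘??
⊛∘⊞∘∘⊚∘⊛??
≋∘∘∙⊛∘⊛⊛??
∘⊛⊞∙∘⊛∘∙??
⊞∘∘⊛∘∘∘∘??
?∘⊛∙⊛⊛⊞∘??

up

??????????
??????????
??????????
∘∘∙∘⊞⊞⊛⊛??
∘∙⊛∘∙∙∘⊛??
≋∙⊞∘∘⊚∘∘??
⊛∘⊞∘∘⊛∘⊛??
≋∘∘∙⊛∘⊛⊛??
∘⊛⊞∙∘⊛∘∙??
⊞∘∘⊛∘∘∘∘??

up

??????????
??????????
??????????
???∙⊛⊛∘≋??
∘∘∙∘⊞⊞⊛⊛??
∘∙⊛∘∙⊚∘⊛??
≋∙⊞∘∘∙∘∘??
⊛∘⊞∘∘⊛∘⊛??
≋∘∘∙⊛∘⊛⊛??
∘⊛⊞∙∘⊛∘∙??

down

??????????
??????????
???∙⊛⊛∘≋??
∘∘∙∘⊞⊞⊛⊛??
∘∙⊛∘∙∙∘⊛??
≋∙⊞∘∘⊚∘∘??
⊛∘⊞∘∘⊛∘⊛??
≋∘∘∙⊛∘⊛⊛??
∘⊛⊞∙∘⊛∘∙??
⊞∘∘⊛∘∘∘∘??

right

??????????
??????????
??∙⊛⊛∘≋???
∘∙∘⊞⊞⊛⊛⊛??
∙⊛∘∙∙∘⊛∙??
∙⊞∘∘∙⊚∘∘??
∘⊞∘∘⊛∘⊛∙??
∘∘∙⊛∘⊛⊛⊞??
⊛⊞∙∘⊛∘∙???
∘∘⊛∘∘∘∘???

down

??????????
??∙⊛⊛∘≋???
∘∙∘⊞⊞⊛⊛⊛??
∙⊛∘∙∙∘⊛∙??
∙⊞∘∘∙∘∘∘??
∘⊞∘∘⊛⊚⊛∙??
∘∘∙⊛∘⊛⊛⊞??
⊛⊞∙∘⊛∘∙⊛??
∘∘⊛∘∘∘∘???
∘⊛∙⊛⊛⊞∘???

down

??∙⊛⊛∘≋???
∘∙∘⊞⊞⊛⊛⊛??
∙⊛∘∙∙∘⊛∙??
∙⊞∘∘∙∘∘∘??
∘⊞∘∘⊛∘⊛∙??
∘∘∙⊛∘⊚⊛⊞??
⊛⊞∙∘⊛∘∙⊛??
∘∘⊛∘∘∘∘⊛??
∘⊛∙⊛⊛⊞∘???
??????????

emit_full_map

????∙⊛⊛∘≋?
∘∘∘∙∘⊞⊞⊛⊛⊛
⊛∘∙⊛∘∙∙∘⊛∙
∘≋∙⊞∘∘∙∘∘∘
∙⊛∘⊞∘∘⊛∘⊛∙
∘≋∘∘∙⊛∘⊚⊛⊞
⊛∘⊛⊞∙∘⊛∘∙⊛
⊞⊞∘∘⊛∘∘∘∘⊛
??∘⊛∙⊛⊛⊞∘?

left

???∙⊛⊛∘≋??
∘∘∙∘⊞⊞⊛⊛⊛?
∘∙⊛∘∙∙∘⊛∙?
≋∙⊞∘∘∙∘∘∘?
⊛∘⊞∘∘⊛∘⊛∙?
≋∘∘∙⊛⊚⊛⊛⊞?
∘⊛⊞∙∘⊛∘∙⊛?
⊞∘∘⊛∘∘∘∘⊛?
?∘⊛∙⊛⊛⊞∘??
??????????

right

??∙⊛⊛∘≋???
∘∙∘⊞⊞⊛⊛⊛??
∙⊛∘∙∙∘⊛∙??
∙⊞∘∘∙∘∘∘??
∘⊞∘∘⊛∘⊛∙??
∘∘∙⊛∘⊚⊛⊞??
⊛⊞∙∘⊛∘∙⊛??
∘∘⊛∘∘∘∘⊛??
∘⊛∙⊛⊛⊞∘???
??????????

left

???∙⊛⊛∘≋??
∘∘∙∘⊞⊞⊛⊛⊛?
∘∙⊛∘∙∙∘⊛∙?
≋∙⊞∘∘∙∘∘∘?
⊛∘⊞∘∘⊛∘⊛∙?
≋∘∘∙⊛⊚⊛⊛⊞?
∘⊛⊞∙∘⊛∘∙⊛?
⊞∘∘⊛∘∘∘∘⊛?
?∘⊛∙⊛⊛⊞∘??
??????????

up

??????????
???∙⊛⊛∘≋??
∘∘∙∘⊞⊞⊛⊛⊛?
∘∙⊛∘∙∙∘⊛∙?
≋∙⊞∘∘∙∘∘∘?
⊛∘⊞∘∘⊚∘⊛∙?
≋∘∘∙⊛∘⊛⊛⊞?
∘⊛⊞∙∘⊛∘∙⊛?
⊞∘∘⊛∘∘∘∘⊛?
?∘⊛∙⊛⊛⊞∘??

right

??????????
??∙⊛⊛∘≋???
∘∙∘⊞⊞⊛⊛⊛??
∙⊛∘∙∙∘⊛∙??
∙⊞∘∘∙∘∘∘??
∘⊞∘∘⊛⊚⊛∙??
∘∘∙⊛∘⊛⊛⊞??
⊛⊞∙∘⊛∘∙⊛??
∘∘⊛∘∘∘∘⊛??
∘⊛∙⊛⊛⊞∘???

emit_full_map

????∙⊛⊛∘≋?
∘∘∘∙∘⊞⊞⊛⊛⊛
⊛∘∙⊛∘∙∙∘⊛∙
∘≋∙⊞∘∘∙∘∘∘
∙⊛∘⊞∘∘⊛⊚⊛∙
∘≋∘∘∙⊛∘⊛⊛⊞
⊛∘⊛⊞∙∘⊛∘∙⊛
⊞⊞∘∘⊛∘∘∘∘⊛
??∘⊛∙⊛⊛⊞∘?
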